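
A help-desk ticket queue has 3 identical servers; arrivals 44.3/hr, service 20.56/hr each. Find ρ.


ρ = λ/(cμ) = 44.3/(3·20.56) = 44.3/61.68 = 0.7182

Final: 0.7182


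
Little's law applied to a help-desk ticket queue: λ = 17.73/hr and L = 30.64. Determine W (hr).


W = L/λ = 30.64/17.73 = 1.7281 hr

Final: 1.7281 hr


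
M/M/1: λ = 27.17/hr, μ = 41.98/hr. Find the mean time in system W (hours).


W = 1/(μ−λ) = 1/(41.98 − 27.17) = 1/14.81 = 0.06752 hr

Final: 0.06752 hr


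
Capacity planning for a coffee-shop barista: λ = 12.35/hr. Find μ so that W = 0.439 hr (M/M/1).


W = 1/(μ−λ) ⇒ μ − λ = 1/W = 1/0.439 = 2.2779
μ = λ + 1/W = 12.35 + 2.2779 = 14.6279 per hr

Final: 14.6279 /hr


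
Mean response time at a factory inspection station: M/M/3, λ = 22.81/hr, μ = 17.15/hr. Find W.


a = 1.3300; ρ = 0.4433; P₀ = 0.255170
Lq = P₀·a^c·ρ/(c!(1−ρ)²) = 0.14316
Wq = Lq/λ = 0.14316/22.81 = 0.006276 hr
W = Wq + 1/μ = 0.006276 + 0.05831 = 0.06459 hr

Final: 0.06459 hr


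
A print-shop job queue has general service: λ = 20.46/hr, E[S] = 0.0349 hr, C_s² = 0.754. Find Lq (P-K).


ρ = λ·E[S] = 20.46·0.0349 = 0.7141
Lq = ρ²(1+C_s²)/(2(1−ρ)) = 0.5099·(1+0.754)/(2·0.2859)
= 0.5099·1.7540/0.5719 = 1.56379

Final: 1.56379


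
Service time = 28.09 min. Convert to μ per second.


μ = 1/(service time) in consistent units.
1 second = 0.0166667 min, so μ = 0.0166667/28.09 = 0.0005933 per second

Final: 0.0005933 /sec


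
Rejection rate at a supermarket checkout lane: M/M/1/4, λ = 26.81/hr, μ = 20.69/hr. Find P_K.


ρ = λ/μ = 26.81/20.69 = 1.2958
P_K = (1−ρ)ρ^K/(1−ρ^(K+1)) = (-0.2958·2.819326)/(1 − 3.653269)
= -0.833943/-2.653269 = 0.314308

Final: 0.314308


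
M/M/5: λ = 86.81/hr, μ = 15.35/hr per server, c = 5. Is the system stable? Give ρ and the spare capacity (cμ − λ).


Total capacity cμ = 5·15.35 = 76.75/hr
ρ = λ/(cμ) = 86.81/76.75 = 1.1311
Stable ⇔ ρ < 1: NO
Spare capacity = cμ − λ = 76.75 − 86.81 = -10.06/hr

Final: ρ = 1.1311; unstable; margin = -10.06/hr


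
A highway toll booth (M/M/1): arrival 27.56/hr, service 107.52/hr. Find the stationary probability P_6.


ρ = 27.56/107.52 = 0.2563
P_n = (1−ρ)·ρ^n = (1 − 0.2563)·0.2563^6 = 0.7437·0.0002836 = 0.0002109

Final: 0.0002109


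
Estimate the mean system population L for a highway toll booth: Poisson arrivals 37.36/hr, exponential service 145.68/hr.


ρ = λ/μ = 37.36/145.68 = 0.2565
L = ρ/(1−ρ) = 0.2565/(1 − 0.2565) = 0.2565/0.7435 = 0.3449

Final: 0.3449


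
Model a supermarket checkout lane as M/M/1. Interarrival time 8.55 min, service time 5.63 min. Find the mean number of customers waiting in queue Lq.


λ = 60/8.55 = 7.0175 /hr
μ = 60/5.63 = 10.6572 /hr
ρ = λ/μ = 7.0175/10.6572 = 0.6585
Lq = ρ²/(1−ρ) = 0.4336/0.3415 = 1.2696

Final: 1.2696


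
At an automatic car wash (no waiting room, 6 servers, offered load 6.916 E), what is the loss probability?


B(c,a) = (a^c/c!) / Σ_{k=0}^{c} a^k/k!
a^6/6! = 151.983839
Σ terms (k=0..6): 1.00000 + 6.91600 + 23.91553 + 55.13326 + 95.32541 + 131.85411 + 151.98384 = 466.128156
B = 151.983839/466.128156 = 0.326056

Final: 0.326056


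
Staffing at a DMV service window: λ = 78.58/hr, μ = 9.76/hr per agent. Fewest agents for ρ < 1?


Stability requires cμ > λ ⇔ c > λ/μ.
λ/μ = 78.58/9.76 = 8.0512
Minimum integer c = ⌊8.0512⌋ + 1 = 9
Check: 9·9.76 = 87.84 > 78.58, while 8·9.76 = 78.08 ≤ 78.58

Final: 9 servers


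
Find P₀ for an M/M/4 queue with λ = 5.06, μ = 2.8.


a = λ/μ = 5.06/2.8 = 1.8071; ρ = a/c = 0.4518
Σ_{k=0}^{3} a^k/k! (terms k=0..3) = 1.00000 + 1.80714 + 1.63288 + 0.98362 = 5.42364
Tail: a^4/(4!(1−ρ)) = 10.66522/(24·0.5482) = 0.81060
P₀ = 1/(5.42364 + 0.81060) = 1/6.23425 = 0.160404

Final: 0.160404


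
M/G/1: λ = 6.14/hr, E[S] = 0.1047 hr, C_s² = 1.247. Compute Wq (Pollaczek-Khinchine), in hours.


ρ = λ·E[S] = 6.14·0.1047 = 0.6429
E[S²] = E[S]²(1+C_s²) = 0.1047²·(1+1.247) = 0.024632
Wq = λ·E[S²]/(2(1−ρ)) = 6.14·0.024632/(2·0.3571) = 0.21174 hr

Final: 0.21174 hr


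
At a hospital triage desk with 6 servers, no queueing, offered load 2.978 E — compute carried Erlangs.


B(6,2.978) = 0.050956 (Erlang-B)
Carried load = a(1 − B) = 2.978·(1 − 0.050956) = 2.978·0.949044 = 2.8263 E

Final: 2.8263 Erlangs


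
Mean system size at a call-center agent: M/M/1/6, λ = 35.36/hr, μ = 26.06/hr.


ρ = 35.36/26.06 = 1.3569
L = ρ[1 − (K+1)ρ^K + Kρ^(K+1)] / [(1−ρ)(1−ρ^(K+1))]
Numerator: 1.3569·(1 − 7·6.240610 + 6·8.467689) = 11.020302
Denominator: (-0.3569)·(-7.467689) = 2.664985
L = 11.020302/2.664985 = 4.1352

Final: 4.1352


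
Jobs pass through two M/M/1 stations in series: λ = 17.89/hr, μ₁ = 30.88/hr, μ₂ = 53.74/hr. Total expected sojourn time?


Each node sees arrival rate λ = 17.89/hr (tandem ⇒ throughput preserved).
W₁ = 1/(μ₁−λ) = 1/(30.88−17.89) = 0.07698 hr
W₂ = 1/(μ₂−λ) = 1/(53.74−17.89) = 0.02789 hr
W_total = W₁ + W₂ = 0.07698 + 0.02789 = 0.10488 hr

Final: 0.10488 hr


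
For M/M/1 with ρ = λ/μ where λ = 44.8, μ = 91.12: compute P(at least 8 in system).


ρ = 44.8/91.12 = 0.4917
P(N ≥ n) = ρ^n = 0.4917^8 = 0.003414

Final: 0.003414


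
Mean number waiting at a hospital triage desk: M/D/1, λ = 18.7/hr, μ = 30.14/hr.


ρ = 18.7/30.14 = 0.6204
M/D/1: Lq = ρ²/(2(1−ρ)) = 0.3849/(2·0.3796) = 0.50709

Final: 0.50709


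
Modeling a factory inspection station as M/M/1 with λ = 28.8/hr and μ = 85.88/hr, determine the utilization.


ρ = λ/μ = 28.8/85.88 = 0.3354

Final: 0.3354


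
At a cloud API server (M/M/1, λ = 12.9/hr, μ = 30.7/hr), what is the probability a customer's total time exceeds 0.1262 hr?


W ~ Exponential(μ−λ) for M/M/1.
μ − λ = 30.7 − 12.9 = 17.8000
P(W > t) = e^{−(μ−λ)t} = e^{−2.2464} = 0.105784

Final: 0.105784


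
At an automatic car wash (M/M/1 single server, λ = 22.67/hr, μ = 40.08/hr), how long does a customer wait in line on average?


ρ = 22.67/40.08 = 0.5656
Wq = ρ/(μ−λ) = 0.5656/(40.08 − 22.67) = 0.5656/17.41 = 0.03249 hr

Final: 0.03249 hr


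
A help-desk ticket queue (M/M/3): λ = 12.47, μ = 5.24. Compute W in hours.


a = 2.3798; ρ = 0.7933; P₀ = 0.058561
Lq = P₀·a^c·ρ/(c!(1−ρ)²) = 2.44126
Wq = Lq/λ = 2.44126/12.47 = 0.19577 hr
W = Wq + 1/μ = 0.19577 + 0.19084 = 0.38661 hr

Final: 0.38661 hr


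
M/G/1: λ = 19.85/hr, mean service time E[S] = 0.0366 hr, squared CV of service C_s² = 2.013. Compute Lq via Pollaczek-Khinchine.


ρ = λ·E[S] = 19.85·0.0366 = 0.7265
Lq = ρ²(1+C_s²)/(2(1−ρ)) = 0.5278·(1+2.013)/(2·0.2735)
= 0.5278·3.0130/0.5470 = 2.90744

Final: 2.90744


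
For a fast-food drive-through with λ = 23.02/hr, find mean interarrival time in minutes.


Mean interarrival time = 1/λ = 1/23.02 hour = 0.04344 hour
In minutes: 0.04344 × 60 = 2.6064 min

Final: 2.6064 min


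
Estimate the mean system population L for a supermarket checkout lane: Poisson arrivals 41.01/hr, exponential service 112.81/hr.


ρ = λ/μ = 41.01/112.81 = 0.3635
L = ρ/(1−ρ) = 0.3635/(1 − 0.3635) = 0.3635/0.6365 = 0.5712

Final: 0.5712


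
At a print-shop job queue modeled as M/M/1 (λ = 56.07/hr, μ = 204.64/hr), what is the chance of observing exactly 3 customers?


ρ = 56.07/204.64 = 0.2740
P_n = (1−ρ)·ρ^n = (1 − 0.2740)·0.2740^3 = 0.7260·0.020569 = 0.014933

Final: 0.014933


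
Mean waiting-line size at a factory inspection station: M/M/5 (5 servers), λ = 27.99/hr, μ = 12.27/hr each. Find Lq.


a = λ/μ = 2.2812; ρ = a/5 = 0.4562
P₀ = 0.100639
Lq = P₀·a^c·ρ / (c!·(1−ρ)²) = 0.100639·61.77200·0.4562/(120·0.29568)
= 0.07994

Final: 0.07994


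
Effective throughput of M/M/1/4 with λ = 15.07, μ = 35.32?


ρ = 0.4267; P_K = (1−ρ)ρ^4/(1−ρ^5) = 0.019273
λ_eff = λ(1 − P_K) = 15.07·(1 − 0.019273) = 15.07·0.980727 = 14.7795 /hr

Final: 14.7795 /hr


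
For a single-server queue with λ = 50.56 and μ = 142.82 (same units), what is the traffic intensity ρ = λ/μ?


ρ = λ/μ = 50.56/142.82 = 0.3540

Final: 0.3540


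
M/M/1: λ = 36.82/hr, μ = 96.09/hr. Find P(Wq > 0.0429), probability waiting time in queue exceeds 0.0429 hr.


ρ = 36.82/96.09 = 0.3832
P(Wq > t) = ρ·e^{−(μ−λ)t} = 0.3832·e^{−2.5427}
= 0.3832·0.078655 = 0.030139

Final: 0.030139


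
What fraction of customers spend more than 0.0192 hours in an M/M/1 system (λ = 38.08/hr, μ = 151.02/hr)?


W ~ Exponential(μ−λ) for M/M/1.
μ − λ = 151.02 − 38.08 = 112.9400
P(W > t) = e^{−(μ−λ)t} = e^{−2.1684} = 0.114355

Final: 0.114355


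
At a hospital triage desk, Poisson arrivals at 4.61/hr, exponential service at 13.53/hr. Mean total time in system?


W = 1/(μ−λ) = 1/(13.53 − 4.61) = 1/8.92 = 0.1121 hr

Final: 0.1121 hr


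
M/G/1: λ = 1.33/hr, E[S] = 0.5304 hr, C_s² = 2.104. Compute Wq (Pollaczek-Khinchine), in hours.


ρ = λ·E[S] = 1.33·0.5304 = 0.7054
E[S²] = E[S]²(1+C_s²) = 0.5304²·(1+2.104) = 0.873230
Wq = λ·E[S²]/(2(1−ρ)) = 1.33·0.873230/(2·0.2946) = 1.97135 hr

Final: 1.97135 hr


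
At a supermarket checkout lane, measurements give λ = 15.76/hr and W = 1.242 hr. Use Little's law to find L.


L = λW = 15.76·1.242 = 19.5739

Final: 19.5739


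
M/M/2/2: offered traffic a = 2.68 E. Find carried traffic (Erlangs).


B(2,2.68) = 0.493894 (Erlang-B)
Carried load = a(1 − B) = 2.68·(1 − 0.493894) = 2.68·0.506106 = 1.3564 E

Final: 1.3564 Erlangs


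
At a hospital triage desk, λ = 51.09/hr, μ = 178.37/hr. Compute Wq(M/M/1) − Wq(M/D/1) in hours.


ρ = 51.09/178.37 = 0.2864
Wq(M/M/1) = ρ/(μ−λ) = 0.2864/127.28 = 0.002250 hr
Wq(M/D/1) = ρ/(2(μ−λ)) = 0.001125 hr
Savings = 0.002250 − 0.001125 = 0.001125 hr

Final: 0.001125 hr


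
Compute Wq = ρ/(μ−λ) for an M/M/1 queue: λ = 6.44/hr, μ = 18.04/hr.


ρ = 6.44/18.04 = 0.3570
Wq = ρ/(μ−λ) = 0.3570/(18.04 − 6.44) = 0.3570/11.60 = 0.03077 hr

Final: 0.03077 hr


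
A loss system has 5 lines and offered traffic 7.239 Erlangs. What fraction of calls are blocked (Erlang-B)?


B(c,a) = (a^c/c!) / Σ_{k=0}^{c} a^k/k!
a^5/5! = 165.657704
Σ terms (k=0..5): 1.00000 + 7.23900 + 26.20156 + 63.22437 + 114.42030 + 165.65770 = 377.742925
B = 165.657704/377.742925 = 0.438546

Final: 0.438546


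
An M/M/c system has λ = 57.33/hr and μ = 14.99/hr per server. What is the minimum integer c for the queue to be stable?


Stability requires cμ > λ ⇔ c > λ/μ.
λ/μ = 57.33/14.99 = 3.8245
Minimum integer c = ⌊3.8245⌋ + 1 = 4
Check: 4·14.99 = 59.96 > 57.33, while 3·14.99 = 44.97 ≤ 57.33

Final: 4 servers


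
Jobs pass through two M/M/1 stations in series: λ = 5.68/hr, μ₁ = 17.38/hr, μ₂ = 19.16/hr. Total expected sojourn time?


Each node sees arrival rate λ = 5.68/hr (tandem ⇒ throughput preserved).
W₁ = 1/(μ₁−λ) = 1/(17.38−5.68) = 0.08547 hr
W₂ = 1/(μ₂−λ) = 1/(19.16−5.68) = 0.07418 hr
W_total = W₁ + W₂ = 0.08547 + 0.07418 = 0.15965 hr

Final: 0.15965 hr


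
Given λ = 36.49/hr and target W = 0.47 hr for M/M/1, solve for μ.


W = 1/(μ−λ) ⇒ μ − λ = 1/W = 1/0.47 = 2.1277
μ = λ + 1/W = 36.49 + 2.1277 = 38.6177 per hr

Final: 38.6177 /hr


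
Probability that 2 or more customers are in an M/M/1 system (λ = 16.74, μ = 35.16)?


ρ = 16.74/35.16 = 0.4761
P(N ≥ n) = ρ^n = 0.4761^2 = 0.226680

Final: 0.226680


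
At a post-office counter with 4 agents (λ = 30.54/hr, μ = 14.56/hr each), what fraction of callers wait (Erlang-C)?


a = λ/μ = 2.0975; ρ = a/4 = 0.5244
P₀ = 0.117218 (from M/M/c formula)
C(c,a) = [a^c/(c!(1−ρ))]·P₀ = [19.35667/(24·0.4756)]·0.117218
= 1.69575·0.117218 = 0.198771

Final: 0.198771


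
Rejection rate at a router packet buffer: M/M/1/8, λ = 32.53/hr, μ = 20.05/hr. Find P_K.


ρ = λ/μ = 32.53/20.05 = 1.6224
P_K = (1−ρ)ρ^K/(1−ρ^(K+1)) = (-0.6224·48.012851)/(1 − 77.898156)
= -29.885305/-76.898156 = 0.388635

Final: 0.388635


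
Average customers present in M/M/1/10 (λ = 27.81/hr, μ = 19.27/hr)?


ρ = 27.81/19.27 = 1.4432
L = ρ[1 − (K+1)ρ^K + Kρ^(K+1)] / [(1−ρ)(1−ρ^(K+1))]
Numerator: 1.4432·(1 − 11·39.191577 + 10·56.560341) = 195.544646
Denominator: (-0.4432)·(-55.560341) = 24.623005
L = 195.544646/24.623005 = 7.9415

Final: 7.9415


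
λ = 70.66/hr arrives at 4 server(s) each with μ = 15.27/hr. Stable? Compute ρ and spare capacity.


Total capacity cμ = 4·15.27 = 61.08/hr
ρ = λ/(cμ) = 70.66/61.08 = 1.1568
Stable ⇔ ρ < 1: NO
Spare capacity = cμ − λ = 61.08 − 70.66 = -9.58/hr

Final: ρ = 1.1568; unstable; margin = -9.58/hr


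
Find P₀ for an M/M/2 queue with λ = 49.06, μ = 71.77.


a = λ/μ = 49.06/71.77 = 0.6836; ρ = a/c = 0.3418
Σ_{k=0}^{1} a^k/k! (terms k=0..1) = 1.00000 + 0.68357 = 1.68357
Tail: a^2/(2!(1−ρ)) = 0.46727/(2·0.6582) = 0.35495
P₀ = 1/(1.68357 + 0.35495) = 1/2.03853 = 0.490550

Final: 0.490550


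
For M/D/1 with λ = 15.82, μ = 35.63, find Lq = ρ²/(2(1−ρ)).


ρ = 15.82/35.63 = 0.4440
M/D/1: Lq = ρ²/(2(1−ρ)) = 0.1971/(2·0.5560) = 0.17729

Final: 0.17729


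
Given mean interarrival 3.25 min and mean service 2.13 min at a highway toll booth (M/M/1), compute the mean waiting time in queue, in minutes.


λ = 60/3.25 = 18.4615 /hr
μ = 60/2.13 = 28.1690 /hr
ρ = λ/μ = 18.4615/28.1690 = 0.6554
Wq = ρ/(μ−λ) = 0.6554/(28.1690−18.4615) = 0.06751 hr
In minutes: 0.06751·60 = 4.051 min

Final: 4.051 min


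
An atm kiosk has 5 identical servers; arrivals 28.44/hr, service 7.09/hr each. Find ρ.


ρ = λ/(cμ) = 28.44/(5·7.09) = 28.44/35.45 = 0.8023

Final: 0.8023


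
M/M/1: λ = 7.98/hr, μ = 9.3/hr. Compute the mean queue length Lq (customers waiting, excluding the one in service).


ρ = 7.98/9.3 = 0.8581
Lq = ρ²/(1−ρ) = 0.7363/0.1419 = 5.1874

Final: 5.1874


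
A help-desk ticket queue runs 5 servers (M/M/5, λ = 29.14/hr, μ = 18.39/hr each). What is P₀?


a = λ/μ = 29.14/18.39 = 1.5846; ρ = a/c = 0.3169
Σ_{k=0}^{4} a^k/k! (terms k=0..4) = 1.00000 + 1.58456 + 1.25541 + 0.66309 + 0.26268 = 4.76573
Tail: a^5/(5!(1−ρ)) = 9.98939/(120·0.6831) = 0.12187
P₀ = 1/(4.76573 + 0.12187) = 1/4.88760 = 0.204599

Final: 0.204599


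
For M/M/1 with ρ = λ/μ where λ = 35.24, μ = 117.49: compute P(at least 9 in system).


ρ = 35.24/117.49 = 0.2999
P(N ≥ n) = ρ^n = 0.2999^9 = 0.00001965

Final: 0.00001965


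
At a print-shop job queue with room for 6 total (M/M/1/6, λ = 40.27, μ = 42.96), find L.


ρ = 40.27/42.96 = 0.9374
L = ρ[1 − (K+1)ρ^K + Kρ^(K+1)] / [(1−ρ)(1−ρ^(K+1))]
Numerator: 0.9374·(1 − 7·0.678429 + 6·0.635948) = 0.062511
Denominator: (0.06262)·(0.364052) = 0.022796
L = 0.062511/0.022796 = 2.7422

Final: 2.7422


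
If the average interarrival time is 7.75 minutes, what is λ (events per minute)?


λ = 1/(interarrival time) in consistent units.
1 minute = 1 min, so λ = 1/7.75 = 0.1290 per minute

Final: 0.1290 /min


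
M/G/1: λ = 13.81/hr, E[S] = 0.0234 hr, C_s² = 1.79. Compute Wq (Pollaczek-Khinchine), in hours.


ρ = λ·E[S] = 13.81·0.0234 = 0.3232
E[S²] = E[S]²(1+C_s²) = 0.0234²·(1+1.79) = 0.001528
Wq = λ·E[S²]/(2(1−ρ)) = 13.81·0.001528/(2·0.6768) = 0.01559 hr

Final: 0.01559 hr


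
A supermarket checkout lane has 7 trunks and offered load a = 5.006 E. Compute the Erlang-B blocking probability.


B(c,a) = (a^c/c!) / Σ_{k=0}^{c} a^k/k!
a^7/7! = 15.631670
Σ terms (k=0..7): 1.00000 + 5.00600 + 12.53002 + 20.90842 + 26.16689 + 26.19829 + 21.85811 + 15.63167 = 129.299404
B = 15.631670/129.299404 = 0.120895

Final: 0.120895


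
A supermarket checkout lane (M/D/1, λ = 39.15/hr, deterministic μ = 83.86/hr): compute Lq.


ρ = 39.15/83.86 = 0.4668
M/D/1: Lq = ρ²/(2(1−ρ)) = 0.2179/(2·0.5332) = 0.20440

Final: 0.20440


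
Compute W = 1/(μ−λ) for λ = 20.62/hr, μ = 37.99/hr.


W = 1/(μ−λ) = 1/(37.99 − 20.62) = 1/17.37 = 0.05757 hr

Final: 0.05757 hr


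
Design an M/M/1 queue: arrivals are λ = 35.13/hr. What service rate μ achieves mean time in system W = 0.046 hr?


W = 1/(μ−λ) ⇒ μ − λ = 1/W = 1/0.046 = 21.7391
μ = λ + 1/W = 35.13 + 21.7391 = 56.8691 per hr

Final: 56.8691 /hr


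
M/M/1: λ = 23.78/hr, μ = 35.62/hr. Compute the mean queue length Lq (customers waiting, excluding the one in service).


ρ = 23.78/35.62 = 0.6676
Lq = ρ²/(1−ρ) = 0.4457/0.3324 = 1.3408

Final: 1.3408


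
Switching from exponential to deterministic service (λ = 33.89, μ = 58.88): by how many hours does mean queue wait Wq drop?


ρ = 33.89/58.88 = 0.5756
Wq(M/M/1) = ρ/(μ−λ) = 0.5756/24.99 = 0.02303 hr
Wq(M/D/1) = ρ/(2(μ−λ)) = 0.01152 hr
Savings = 0.02303 − 0.01152 = 0.01152 hr

Final: 0.01152 hr


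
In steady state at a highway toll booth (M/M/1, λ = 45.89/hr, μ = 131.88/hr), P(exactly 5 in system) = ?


ρ = 45.89/131.88 = 0.3480
P_n = (1−ρ)·ρ^n = (1 − 0.3480)·0.3480^5 = 0.6520·0.005101 = 0.003326

Final: 0.003326


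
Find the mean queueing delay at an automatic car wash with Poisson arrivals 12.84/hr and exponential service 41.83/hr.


ρ = 12.84/41.83 = 0.3070
Wq = ρ/(μ−λ) = 0.3070/(41.83 − 12.84) = 0.3070/28.99 = 0.01059 hr

Final: 0.01059 hr


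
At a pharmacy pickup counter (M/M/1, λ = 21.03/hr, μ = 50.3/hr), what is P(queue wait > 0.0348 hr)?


ρ = 21.03/50.3 = 0.4181
P(Wq > t) = ρ·e^{−(μ−λ)t} = 0.4181·e^{−1.0186}
= 0.4181·0.361102 = 0.150973

Final: 0.150973


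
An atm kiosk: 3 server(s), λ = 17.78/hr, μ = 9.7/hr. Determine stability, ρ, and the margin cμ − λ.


Total capacity cμ = 3·9.7 = 29.10/hr
ρ = λ/(cμ) = 17.78/29.10 = 0.6110
Stable ⇔ ρ < 1: YES
Spare capacity = cμ − λ = 29.10 − 17.78 = 11.32/hr

Final: ρ = 0.6110; stable; margin = 11.32/hr


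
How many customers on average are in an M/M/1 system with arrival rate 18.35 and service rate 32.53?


ρ = λ/μ = 18.35/32.53 = 0.5641
L = ρ/(1−ρ) = 0.5641/(1 − 0.5641) = 0.5641/0.4359 = 1.2941

Final: 1.2941


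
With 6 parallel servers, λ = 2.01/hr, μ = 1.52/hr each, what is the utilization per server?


ρ = λ/(cμ) = 2.01/(6·1.52) = 2.01/9.12 = 0.2204

Final: 0.2204


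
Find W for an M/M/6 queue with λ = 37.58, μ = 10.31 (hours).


a = 3.6450; ρ = 0.6075; P₀ = 0.024768
Lq = P₀·a^c·ρ/(c!(1−ρ)²) = 0.31814
Wq = Lq/λ = 0.31814/37.58 = 0.008466 hr
W = Wq + 1/μ = 0.008466 + 0.09699 = 0.10546 hr

Final: 0.10546 hr


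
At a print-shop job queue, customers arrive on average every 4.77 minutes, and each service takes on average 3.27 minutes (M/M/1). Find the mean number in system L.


λ = 60/4.77 = 12.5786 /hr
μ = 60/3.27 = 18.3486 /hr
ρ = λ/μ = 12.5786/18.3486 = 0.6855
L = ρ/(1−ρ) = 0.6855/0.3145 = 2.1800

Final: 2.1800


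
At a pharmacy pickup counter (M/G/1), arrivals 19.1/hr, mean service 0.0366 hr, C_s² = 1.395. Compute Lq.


ρ = λ·E[S] = 19.1·0.0366 = 0.6991
Lq = ρ²(1+C_s²)/(2(1−ρ)) = 0.4887·(1+1.395)/(2·0.3009)
= 0.4887·2.3950/0.6019 = 1.94457

Final: 1.94457


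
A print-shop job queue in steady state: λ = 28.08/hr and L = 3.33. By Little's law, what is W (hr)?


W = L/λ = 3.33/28.08 = 0.1186 hr

Final: 0.1186 hr


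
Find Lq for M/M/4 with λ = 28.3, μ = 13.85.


a = λ/μ = 2.0433; ρ = a/4 = 0.5108
P₀ = 0.124415
Lq = P₀·a^c·ρ / (c!·(1−ρ)²) = 0.124415·17.43198·0.5108/(24·0.23929)
= 0.19292

Final: 0.19292


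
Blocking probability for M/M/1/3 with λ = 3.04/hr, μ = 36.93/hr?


ρ = λ/μ = 3.04/36.93 = 0.08232
P_K = (1−ρ)ρ^K/(1−ρ^(K+1)) = (0.9177·0.0005578)/(1 − 0.00004592)
= 0.0005119/0.999954 = 0.0005119

Final: 0.0005119


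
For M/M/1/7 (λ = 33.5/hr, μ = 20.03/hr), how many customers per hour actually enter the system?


ρ = 1.6725; P_K = (1−ρ)ρ^7/(1−ρ^8) = 0.408766
λ_eff = λ(1 − P_K) = 33.5·(1 − 0.408766) = 33.5·0.591234 = 19.8063 /hr

Final: 19.8063 /hr


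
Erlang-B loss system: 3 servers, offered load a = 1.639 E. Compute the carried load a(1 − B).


B(3,1.639) = 0.155602 (Erlang-B)
Carried load = a(1 − B) = 1.639·(1 − 0.155602) = 1.639·0.844398 = 1.3840 E

Final: 1.3840 Erlangs


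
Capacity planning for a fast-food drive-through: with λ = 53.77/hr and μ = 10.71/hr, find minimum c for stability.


Stability requires cμ > λ ⇔ c > λ/μ.
λ/μ = 53.77/10.71 = 5.0205
Minimum integer c = ⌊5.0205⌋ + 1 = 6
Check: 6·10.71 = 64.26 > 53.77, while 5·10.71 = 53.55 ≤ 53.77

Final: 6 servers


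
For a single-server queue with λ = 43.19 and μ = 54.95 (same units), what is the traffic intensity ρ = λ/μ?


ρ = λ/μ = 43.19/54.95 = 0.7860

Final: 0.7860


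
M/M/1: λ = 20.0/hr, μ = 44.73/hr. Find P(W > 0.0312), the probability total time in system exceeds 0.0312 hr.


W ~ Exponential(μ−λ) for M/M/1.
μ − λ = 44.73 − 20.0 = 24.7300
P(W > t) = e^{−(μ−λ)t} = e^{−0.7716} = 0.462284

Final: 0.462284


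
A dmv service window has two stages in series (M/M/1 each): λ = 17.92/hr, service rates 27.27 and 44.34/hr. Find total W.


Each node sees arrival rate λ = 17.92/hr (tandem ⇒ throughput preserved).
W₁ = 1/(μ₁−λ) = 1/(27.27−17.92) = 0.10695 hr
W₂ = 1/(μ₂−λ) = 1/(44.34−17.92) = 0.03785 hr
W_total = W₁ + W₂ = 0.10695 + 0.03785 = 0.14480 hr

Final: 0.14480 hr


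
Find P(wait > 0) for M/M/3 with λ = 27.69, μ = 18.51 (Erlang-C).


a = λ/μ = 1.4959; ρ = a/3 = 0.4986
P₀ = 0.211516 (from M/M/c formula)
C(c,a) = [a^c/(c!(1−ρ))]·P₀ = [3.34772/(6·0.5014)]·0.211516
= 1.11290·0.211516 = 0.235396

Final: 0.235396


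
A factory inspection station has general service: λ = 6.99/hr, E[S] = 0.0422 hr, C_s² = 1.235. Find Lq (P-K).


ρ = λ·E[S] = 6.99·0.0422 = 0.2950
Lq = ρ²(1+C_s²)/(2(1−ρ)) = 0.08701·(1+1.235)/(2·0.7050)
= 0.08701·2.2350/1.4100 = 0.13792

Final: 0.13792


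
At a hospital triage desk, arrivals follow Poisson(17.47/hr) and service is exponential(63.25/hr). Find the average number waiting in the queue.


ρ = 17.47/63.25 = 0.2762
Lq = ρ²/(1−ρ) = 0.07629/0.7238 = 0.1054

Final: 0.1054


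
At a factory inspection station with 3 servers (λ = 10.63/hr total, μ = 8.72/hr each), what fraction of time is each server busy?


ρ = λ/(cμ) = 10.63/(3·8.72) = 10.63/26.16 = 0.4063

Final: 0.4063


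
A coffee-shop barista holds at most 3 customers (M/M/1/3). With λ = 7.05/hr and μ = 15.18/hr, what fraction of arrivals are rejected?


ρ = λ/μ = 7.05/15.18 = 0.4644
P_K = (1−ρ)ρ^K/(1−ρ^(K+1)) = (0.5356·0.100173)/(1 − 0.046523)
= 0.053650/0.953477 = 0.056268

Final: 0.056268


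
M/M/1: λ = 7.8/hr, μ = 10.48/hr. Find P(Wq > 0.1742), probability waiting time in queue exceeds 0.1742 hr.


ρ = 7.8/10.48 = 0.7443
P(Wq > t) = ρ·e^{−(μ−λ)t} = 0.7443·e^{−0.4669}
= 0.7443·0.626970 = 0.466638

Final: 0.466638


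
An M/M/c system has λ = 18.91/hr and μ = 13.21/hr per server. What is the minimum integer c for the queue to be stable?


Stability requires cμ > λ ⇔ c > λ/μ.
λ/μ = 18.91/13.21 = 1.4315
Minimum integer c = ⌊1.4315⌋ + 1 = 2
Check: 2·13.21 = 26.42 > 18.91, while 1·13.21 = 13.21 ≤ 18.91

Final: 2 servers


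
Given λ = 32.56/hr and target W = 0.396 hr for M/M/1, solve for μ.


W = 1/(μ−λ) ⇒ μ − λ = 1/W = 1/0.396 = 2.5253
μ = λ + 1/W = 32.56 + 2.5253 = 35.0853 per hr

Final: 35.0853 /hr


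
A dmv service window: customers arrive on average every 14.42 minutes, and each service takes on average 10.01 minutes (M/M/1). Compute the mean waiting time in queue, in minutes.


λ = 60/14.42 = 4.1609 /hr
μ = 60/10.01 = 5.9940 /hr
ρ = λ/μ = 4.1609/5.9940 = 0.6942
Wq = ρ/(μ−λ) = 0.6942/(5.9940−4.1609) = 0.37869 hr
In minutes: 0.37869·60 = 22.721 min

Final: 22.721 min


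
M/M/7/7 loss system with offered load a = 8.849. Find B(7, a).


B(c,a) = (a^c/c!) / Σ_{k=0}^{c} a^k/k!
a^7/7! = 843.002435
Σ terms (k=0..7): 1.00000 + 8.84900 + 39.15240 + 115.48653 + 255.48508 + 452.15749 + 666.85694 + 843.00244 = 2381.989873
B = 843.002435/2381.989873 = 0.353907

Final: 0.353907


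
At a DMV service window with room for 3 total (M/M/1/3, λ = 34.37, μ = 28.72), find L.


ρ = 34.37/28.72 = 1.1967
L = ρ[1 − (K+1)ρ^K + Kρ^(K+1)] / [(1−ρ)(1−ρ^(K+1))]
Numerator: 1.1967·(1 − 4·1.713899 + 3·2.051070) = 0.356160
Denominator: (-0.1967)·(-1.051070) = 0.206774
L = 0.356160/0.206774 = 1.7225

Final: 1.7225


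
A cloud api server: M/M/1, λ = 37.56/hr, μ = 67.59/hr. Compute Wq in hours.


ρ = 37.56/67.59 = 0.5557
Wq = ρ/(μ−λ) = 0.5557/(67.59 − 37.56) = 0.5557/30.03 = 0.01850 hr

Final: 0.01850 hr


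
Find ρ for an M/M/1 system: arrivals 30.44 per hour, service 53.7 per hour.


ρ = λ/μ = 30.44/53.7 = 0.5669

Final: 0.5669


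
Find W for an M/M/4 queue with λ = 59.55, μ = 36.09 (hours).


a = 1.6500; ρ = 0.4125; P₀ = 0.189185
Lq = P₀·a^c·ρ/(c!(1−ρ)²) = 0.06984
Wq = Lq/λ = 0.06984/59.55 = 0.001173 hr
W = Wq + 1/μ = 0.001173 + 0.02771 = 0.02888 hr

Final: 0.02888 hr


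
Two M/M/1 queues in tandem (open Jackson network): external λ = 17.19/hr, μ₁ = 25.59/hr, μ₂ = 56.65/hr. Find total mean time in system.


Each node sees arrival rate λ = 17.19/hr (tandem ⇒ throughput preserved).
W₁ = 1/(μ₁−λ) = 1/(25.59−17.19) = 0.11905 hr
W₂ = 1/(μ₂−λ) = 1/(56.65−17.19) = 0.02534 hr
W_total = W₁ + W₂ = 0.11905 + 0.02534 = 0.14439 hr

Final: 0.14439 hr


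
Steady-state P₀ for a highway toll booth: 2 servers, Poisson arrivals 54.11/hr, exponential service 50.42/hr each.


a = λ/μ = 54.11/50.42 = 1.0732; ρ = a/c = 0.5366
Σ_{k=0}^{1} a^k/k! (terms k=0..1) = 1.00000 + 1.07319 = 2.07319
Tail: a^2/(2!(1−ρ)) = 1.15173/(2·0.4634) = 1.24267
P₀ = 1/(2.07319 + 1.24267) = 1/3.31586 = 0.301581

Final: 0.301581


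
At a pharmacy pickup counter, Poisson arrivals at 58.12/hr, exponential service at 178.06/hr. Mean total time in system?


W = 1/(μ−λ) = 1/(178.06 − 58.12) = 1/119.94 = 0.008338 hr

Final: 0.008338 hr


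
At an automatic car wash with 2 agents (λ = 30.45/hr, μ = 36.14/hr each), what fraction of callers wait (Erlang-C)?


a = λ/μ = 0.8426; ρ = a/2 = 0.4213
P₀ = 0.407184 (from M/M/c formula)
C(c,a) = [a^c/(c!(1−ρ))]·P₀ = [0.70990/(2·0.5787)]·0.407184
= 0.61334·0.407184 = 0.249741

Final: 0.249741


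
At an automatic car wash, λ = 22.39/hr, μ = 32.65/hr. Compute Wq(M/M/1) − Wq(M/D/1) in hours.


ρ = 22.39/32.65 = 0.6858
Wq(M/M/1) = ρ/(μ−λ) = 0.6858/10.26 = 0.06684 hr
Wq(M/D/1) = ρ/(2(μ−λ)) = 0.03342 hr
Savings = 0.06684 − 0.03342 = 0.03342 hr

Final: 0.03342 hr


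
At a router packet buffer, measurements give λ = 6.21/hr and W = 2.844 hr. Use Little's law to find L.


L = λW = 6.21·2.844 = 17.6612

Final: 17.6612


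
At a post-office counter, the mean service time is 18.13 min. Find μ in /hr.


μ = 1/(service time) in consistent units.
1 hour = 60 min, so μ = 60/18.13 = 3.3094 per hour

Final: 3.3094 /hr


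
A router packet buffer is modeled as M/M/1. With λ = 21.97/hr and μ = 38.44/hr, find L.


ρ = λ/μ = 21.97/38.44 = 0.5715
L = ρ/(1−ρ) = 0.5715/(1 − 0.5715) = 0.5715/0.4285 = 1.3339

Final: 1.3339


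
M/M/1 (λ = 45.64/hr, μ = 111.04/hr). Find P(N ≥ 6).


ρ = 45.64/111.04 = 0.4110
P(N ≥ n) = ρ^n = 0.4110^6 = 0.004822

Final: 0.004822


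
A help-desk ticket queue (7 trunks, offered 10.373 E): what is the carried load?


B(7,10.373) = 0.425298 (Erlang-B)
Carried load = a(1 − B) = 10.373·(1 − 0.425298) = 10.373·0.574702 = 5.9614 E

Final: 5.9614 Erlangs


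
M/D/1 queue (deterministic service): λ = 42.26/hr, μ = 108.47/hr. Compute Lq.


ρ = 42.26/108.47 = 0.3896
M/D/1: Lq = ρ²/(2(1−ρ)) = 0.1518/(2·0.6104) = 0.12434

Final: 0.12434


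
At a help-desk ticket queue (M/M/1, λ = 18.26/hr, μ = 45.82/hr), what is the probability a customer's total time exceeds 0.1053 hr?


W ~ Exponential(μ−λ) for M/M/1.
μ − λ = 45.82 − 18.26 = 27.5600
P(W > t) = e^{−(μ−λ)t} = e^{−2.9021} = 0.054910

Final: 0.054910


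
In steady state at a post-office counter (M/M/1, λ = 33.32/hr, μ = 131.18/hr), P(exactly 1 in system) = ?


ρ = 33.32/131.18 = 0.2540
P_n = (1−ρ)·ρ^n = (1 − 0.2540)·0.2540^1 = 0.7460·0.254002 = 0.189485

Final: 0.189485


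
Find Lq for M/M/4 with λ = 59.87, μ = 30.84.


a = λ/μ = 1.9413; ρ = a/4 = 0.4853
P₀ = 0.138988
Lq = P₀·a^c·ρ / (c!·(1−ρ)²) = 0.138988·14.20298·0.4853/(24·0.26489)
= 0.15070

Final: 0.15070


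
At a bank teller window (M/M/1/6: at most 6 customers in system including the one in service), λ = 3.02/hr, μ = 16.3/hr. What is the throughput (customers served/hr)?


ρ = 0.1853; P_K = (1−ρ)ρ^6/(1−ρ^7) = 0.00003296
λ_eff = λ(1 − P_K) = 3.02·(1 − 0.00003296) = 3.02·0.999967 = 3.0199 /hr

Final: 3.0199 /hr


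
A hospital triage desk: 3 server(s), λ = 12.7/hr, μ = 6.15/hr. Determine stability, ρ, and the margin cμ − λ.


Total capacity cμ = 3·6.15 = 18.45/hr
ρ = λ/(cμ) = 12.7/18.45 = 0.6883
Stable ⇔ ρ < 1: YES
Spare capacity = cμ − λ = 18.45 − 12.7 = 5.75/hr

Final: ρ = 0.6883; stable; margin = 5.75/hr


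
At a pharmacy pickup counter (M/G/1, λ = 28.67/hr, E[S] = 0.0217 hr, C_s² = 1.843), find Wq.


ρ = λ·E[S] = 28.67·0.0217 = 0.6221
E[S²] = E[S]²(1+C_s²) = 0.0217²·(1+1.843) = 0.001339
Wq = λ·E[S²]/(2(1−ρ)) = 28.67·0.001339/(2·0.3779) = 0.05079 hr

Final: 0.05079 hr


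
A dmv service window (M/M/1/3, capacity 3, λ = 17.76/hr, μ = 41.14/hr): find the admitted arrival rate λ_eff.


ρ = 0.4317; P_K = (1−ρ)ρ^3/(1−ρ^4) = 0.047366
λ_eff = λ(1 − P_K) = 17.76·(1 − 0.047366) = 17.76·0.952634 = 16.9188 /hr

Final: 16.9188 /hr


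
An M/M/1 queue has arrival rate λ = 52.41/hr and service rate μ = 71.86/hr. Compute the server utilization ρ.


ρ = λ/μ = 52.41/71.86 = 0.7293

Final: 0.7293


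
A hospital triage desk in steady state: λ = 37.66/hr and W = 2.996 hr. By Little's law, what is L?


L = λW = 37.66·2.996 = 112.8294

Final: 112.8294


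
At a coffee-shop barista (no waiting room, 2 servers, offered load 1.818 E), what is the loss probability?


B(c,a) = (a^c/c!) / Σ_{k=0}^{c} a^k/k!
a^2/2! = 1.652562
Σ terms (k=0..2): 1.00000 + 1.81800 + 1.65256 = 4.470562
B = 1.652562/4.470562 = 0.369654

Final: 0.369654


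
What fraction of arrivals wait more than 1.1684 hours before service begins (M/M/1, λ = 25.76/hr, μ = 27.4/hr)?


ρ = 25.76/27.4 = 0.9401
P(Wq > t) = ρ·e^{−(μ−λ)t} = 0.9401·e^{−1.9162}
= 0.9401·0.147169 = 0.138360

Final: 0.138360


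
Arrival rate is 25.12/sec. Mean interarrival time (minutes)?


Mean interarrival time = 1/λ = 1/25.12 second = 0.03981 second
In minutes: 0.03981 × 0.0166667 = 0.0006635 min

Final: 0.0006635 min


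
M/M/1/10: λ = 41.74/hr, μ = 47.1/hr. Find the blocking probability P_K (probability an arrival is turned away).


ρ = λ/μ = 41.74/47.1 = 0.8862
P_K = (1−ρ)ρ^K/(1−ρ^(K+1)) = (0.1138·0.298755)/(1 − 0.264757)
= 0.033998/0.735243 = 0.046241

Final: 0.046241


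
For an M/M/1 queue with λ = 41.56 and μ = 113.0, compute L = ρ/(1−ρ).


ρ = λ/μ = 41.56/113.0 = 0.3678
L = ρ/(1−ρ) = 0.3678/(1 − 0.3678) = 0.3678/0.6322 = 0.5817

Final: 0.5817


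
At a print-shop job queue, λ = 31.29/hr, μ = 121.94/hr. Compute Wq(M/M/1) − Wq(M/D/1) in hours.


ρ = 31.29/121.94 = 0.2566
Wq(M/M/1) = ρ/(μ−λ) = 0.2566/90.65 = 0.002831 hr
Wq(M/D/1) = ρ/(2(μ−λ)) = 0.001415 hr
Savings = 0.002831 − 0.001415 = 0.001415 hr

Final: 0.001415 hr


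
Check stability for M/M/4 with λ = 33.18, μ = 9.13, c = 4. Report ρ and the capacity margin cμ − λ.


Total capacity cμ = 4·9.13 = 36.52/hr
ρ = λ/(cμ) = 33.18/36.52 = 0.9085
Stable ⇔ ρ < 1: YES
Spare capacity = cμ − λ = 36.52 − 33.18 = 3.34/hr

Final: ρ = 0.9085; stable; margin = 3.34/hr


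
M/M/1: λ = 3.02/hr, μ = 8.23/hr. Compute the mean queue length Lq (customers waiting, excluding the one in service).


ρ = 3.02/8.23 = 0.3670
Lq = ρ²/(1−ρ) = 0.1347/0.6330 = 0.2127

Final: 0.2127


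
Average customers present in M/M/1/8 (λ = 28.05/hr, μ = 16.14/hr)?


ρ = 28.05/16.14 = 1.7379
L = ρ[1 − (K+1)ρ^K + Kρ^(K+1)] / [(1−ρ)(1−ρ^(K+1))]
Numerator: 1.7379·(1 − 9·83.221336 + 8·144.631875) = 710.918005
Denominator: (-0.7379)·(-143.631875) = 105.988577
L = 710.918005/105.988577 = 6.7075

Final: 6.7075


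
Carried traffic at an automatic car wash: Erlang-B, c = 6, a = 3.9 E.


B(6,3.9) = 0.109980 (Erlang-B)
Carried load = a(1 − B) = 3.9·(1 − 0.109980) = 3.9·0.890020 = 3.4711 E

Final: 3.4711 Erlangs


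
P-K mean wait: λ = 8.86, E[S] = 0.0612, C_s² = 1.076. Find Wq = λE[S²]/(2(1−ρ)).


ρ = λ·E[S] = 8.86·0.0612 = 0.5422
E[S²] = E[S]²(1+C_s²) = 0.0612²·(1+1.076) = 0.007776
Wq = λ·E[S²]/(2(1−ρ)) = 8.86·0.007776/(2·0.4578) = 0.07525 hr

Final: 0.07525 hr


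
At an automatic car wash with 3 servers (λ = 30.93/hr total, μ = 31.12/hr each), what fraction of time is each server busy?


ρ = λ/(cμ) = 30.93/(3·31.12) = 30.93/93.36 = 0.3313

Final: 0.3313


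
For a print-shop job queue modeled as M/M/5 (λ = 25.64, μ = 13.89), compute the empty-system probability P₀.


a = λ/μ = 25.64/13.89 = 1.8459; ρ = a/c = 0.3692
Σ_{k=0}^{4} a^k/k! (terms k=0..4) = 1.00000 + 1.84593 + 1.70373 + 1.04833 + 0.48378 = 6.08178
Tail: a^5/(5!(1−ρ)) = 21.43280/(120·0.6308) = 0.28314
P₀ = 1/(6.08178 + 0.28314) = 1/6.36491 = 0.157111

Final: 0.157111


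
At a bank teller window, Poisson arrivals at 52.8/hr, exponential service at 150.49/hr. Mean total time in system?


W = 1/(μ−λ) = 1/(150.49 − 52.8) = 1/97.69 = 0.01024 hr

Final: 0.01024 hr


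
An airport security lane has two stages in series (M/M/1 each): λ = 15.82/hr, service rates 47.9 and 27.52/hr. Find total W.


Each node sees arrival rate λ = 15.82/hr (tandem ⇒ throughput preserved).
W₁ = 1/(μ₁−λ) = 1/(47.9−15.82) = 0.03117 hr
W₂ = 1/(μ₂−λ) = 1/(27.52−15.82) = 0.08547 hr
W_total = W₁ + W₂ = 0.03117 + 0.08547 = 0.11664 hr

Final: 0.11664 hr


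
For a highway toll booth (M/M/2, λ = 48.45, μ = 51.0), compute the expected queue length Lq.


a = λ/μ = 0.9500; ρ = a/2 = 0.4750
P₀ = 0.355932
Lq = P₀·a^c·ρ / (c!·(1−ρ)²) = 0.355932·0.90250·0.4750/(2·0.27562)
= 0.27680

Final: 0.27680


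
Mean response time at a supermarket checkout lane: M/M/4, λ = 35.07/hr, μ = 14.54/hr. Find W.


a = 2.4120; ρ = 0.6030; P₀ = 0.081891
Lq = P₀·a^c·ρ/(c!(1−ρ)²) = 0.44179
Wq = Lq/λ = 0.44179/35.07 = 0.01260 hr
W = Wq + 1/μ = 0.01260 + 0.06878 = 0.08137 hr

Final: 0.08137 hr


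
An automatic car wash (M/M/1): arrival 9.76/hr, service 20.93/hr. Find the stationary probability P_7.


ρ = 9.76/20.93 = 0.4663
P_n = (1−ρ)·ρ^n = (1 − 0.4663)·0.4663^7 = 0.5337·0.004795 = 0.002559

Final: 0.002559


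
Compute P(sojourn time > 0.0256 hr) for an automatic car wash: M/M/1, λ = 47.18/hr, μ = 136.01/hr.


W ~ Exponential(μ−λ) for M/M/1.
μ − λ = 136.01 − 47.18 = 88.8300
P(W > t) = e^{−(μ−λ)t} = e^{−2.2740} = 0.102895

Final: 0.102895


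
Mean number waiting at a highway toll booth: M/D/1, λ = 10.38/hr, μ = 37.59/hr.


ρ = 10.38/37.59 = 0.2761
M/D/1: Lq = ρ²/(2(1−ρ)) = 0.07625/(2·0.7239) = 0.05267

Final: 0.05267


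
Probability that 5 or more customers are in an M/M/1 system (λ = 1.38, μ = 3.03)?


ρ = 1.38/3.03 = 0.4554
P(N ≥ n) = ρ^n = 0.4554^5 = 0.019597

Final: 0.019597


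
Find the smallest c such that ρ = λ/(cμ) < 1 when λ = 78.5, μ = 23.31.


Stability requires cμ > λ ⇔ c > λ/μ.
λ/μ = 78.5/23.31 = 3.3677
Minimum integer c = ⌊3.3677⌋ + 1 = 4
Check: 4·23.31 = 93.24 > 78.5, while 3·23.31 = 69.93 ≤ 78.5

Final: 4 servers


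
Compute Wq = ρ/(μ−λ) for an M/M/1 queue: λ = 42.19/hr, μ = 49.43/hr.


ρ = 42.19/49.43 = 0.8535
Wq = ρ/(μ−λ) = 0.8535/(49.43 − 42.19) = 0.8535/7.24 = 0.1179 hr

Final: 0.1179 hr


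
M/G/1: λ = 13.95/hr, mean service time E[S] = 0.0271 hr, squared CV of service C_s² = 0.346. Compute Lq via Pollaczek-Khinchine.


ρ = λ·E[S] = 13.95·0.0271 = 0.3780
Lq = ρ²(1+C_s²)/(2(1−ρ)) = 0.1429·(1+0.346)/(2·0.6220)
= 0.1429·1.3460/1.2439 = 0.15465

Final: 0.15465


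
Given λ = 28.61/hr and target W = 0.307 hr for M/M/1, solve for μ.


W = 1/(μ−λ) ⇒ μ − λ = 1/W = 1/0.307 = 3.2573
μ = λ + 1/W = 28.61 + 3.2573 = 31.8673 per hr

Final: 31.8673 /hr


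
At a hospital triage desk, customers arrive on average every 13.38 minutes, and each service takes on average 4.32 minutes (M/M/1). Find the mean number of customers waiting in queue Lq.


λ = 60/13.38 = 4.4843 /hr
μ = 60/4.32 = 13.8889 /hr
ρ = λ/μ = 4.4843/13.8889 = 0.3229
Lq = ρ²/(1−ρ) = 0.1042/0.6771 = 0.1540

Final: 0.1540


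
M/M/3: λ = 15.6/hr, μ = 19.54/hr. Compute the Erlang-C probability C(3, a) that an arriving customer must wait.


a = λ/μ = 0.7984; ρ = a/3 = 0.2661
P₀ = 0.447905 (from M/M/c formula)
C(c,a) = [a^c/(c!(1−ρ))]·P₀ = [0.50886/(6·0.7339)]·0.447905
= 0.11556·0.447905 = 0.051762

Final: 0.051762


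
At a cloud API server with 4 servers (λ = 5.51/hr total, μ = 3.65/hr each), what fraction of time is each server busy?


ρ = λ/(cμ) = 5.51/(4·3.65) = 5.51/14.60 = 0.3774

Final: 0.3774


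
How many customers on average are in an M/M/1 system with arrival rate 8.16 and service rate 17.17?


ρ = λ/μ = 8.16/17.17 = 0.4752
L = ρ/(1−ρ) = 0.4752/(1 − 0.4752) = 0.4752/0.5248 = 0.9057

Final: 0.9057


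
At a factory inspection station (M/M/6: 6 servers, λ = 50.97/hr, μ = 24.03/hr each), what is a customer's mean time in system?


a = 2.1211; ρ = 0.3535; P₀ = 0.119647
Lq = P₀·a^c·ρ/(c!(1−ρ)²) = 0.01280
Wq = Lq/λ = 0.01280/50.97 = 0.0002511 hr
W = Wq + 1/μ = 0.0002511 + 0.04161 = 0.04187 hr

Final: 0.04187 hr


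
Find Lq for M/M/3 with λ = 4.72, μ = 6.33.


a = λ/μ = 0.7457; ρ = a/3 = 0.2486
P₀ = 0.472677
Lq = P₀·a^c·ρ / (c!·(1−ρ)²) = 0.472677·0.41459·0.2486/(6·0.56467)
= 0.01438

Final: 0.01438


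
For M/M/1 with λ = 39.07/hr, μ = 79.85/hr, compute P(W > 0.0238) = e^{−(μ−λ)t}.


W ~ Exponential(μ−λ) for M/M/1.
μ − λ = 79.85 − 39.07 = 40.7800
P(W > t) = e^{−(μ−λ)t} = e^{−0.9706} = 0.378869

Final: 0.378869


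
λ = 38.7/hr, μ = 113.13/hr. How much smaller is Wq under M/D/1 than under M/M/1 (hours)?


ρ = 38.7/113.13 = 0.3421
Wq(M/M/1) = ρ/(μ−λ) = 0.3421/74.43 = 0.004596 hr
Wq(M/D/1) = ρ/(2(μ−λ)) = 0.002298 hr
Savings = 0.004596 − 0.002298 = 0.002298 hr

Final: 0.002298 hr


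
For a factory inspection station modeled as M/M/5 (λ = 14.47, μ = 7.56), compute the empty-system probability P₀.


a = λ/μ = 14.47/7.56 = 1.9140; ρ = a/c = 0.3828
Σ_{k=0}^{4} a^k/k! (terms k=0..4) = 1.00000 + 1.91402 + 1.83174 + 1.16866 + 0.55921 = 6.47363
Tail: a^5/(5!(1−ρ)) = 25.68820/(120·0.6172) = 0.34684
P₀ = 1/(6.47363 + 0.34684) = 1/6.82047 = 0.146617

Final: 0.146617


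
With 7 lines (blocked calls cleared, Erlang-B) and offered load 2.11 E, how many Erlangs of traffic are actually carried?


B(7,2.11) = 0.004486 (Erlang-B)
Carried load = a(1 − B) = 2.11·(1 − 0.004486) = 2.11·0.995514 = 2.1005 E

Final: 2.1005 Erlangs
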